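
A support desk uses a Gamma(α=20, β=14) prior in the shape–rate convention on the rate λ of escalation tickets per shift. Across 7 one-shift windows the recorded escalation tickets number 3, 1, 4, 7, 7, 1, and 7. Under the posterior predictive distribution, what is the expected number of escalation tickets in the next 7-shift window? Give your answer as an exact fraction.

50/3

Total count: 3 + 1 + 4 + 7 + 7 + 1 + 7 = 30.
Total exposure: 7 shifts.
Posterior: α' = 20 + 30 = 50, β' = 14 + 7 = 21.
Predictive mean over a 7-shift window = T·E[λ|data] = 7·50/21 = 50/3.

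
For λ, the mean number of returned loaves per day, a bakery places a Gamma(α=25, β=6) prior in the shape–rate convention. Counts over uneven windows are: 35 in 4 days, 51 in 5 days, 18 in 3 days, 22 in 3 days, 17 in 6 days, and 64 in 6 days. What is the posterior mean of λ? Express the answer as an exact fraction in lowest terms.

232/33

Total count: 35 + 51 + 18 + 22 + 17 + 64 = 207.
Total exposure: 4 + 5 + 3 + 3 + 6 + 6 = 27 days.
Posterior: α' = 25 + 207 = 232, β' = 6 + 27 = 33.
Posterior mean = α'/β' = 232/33.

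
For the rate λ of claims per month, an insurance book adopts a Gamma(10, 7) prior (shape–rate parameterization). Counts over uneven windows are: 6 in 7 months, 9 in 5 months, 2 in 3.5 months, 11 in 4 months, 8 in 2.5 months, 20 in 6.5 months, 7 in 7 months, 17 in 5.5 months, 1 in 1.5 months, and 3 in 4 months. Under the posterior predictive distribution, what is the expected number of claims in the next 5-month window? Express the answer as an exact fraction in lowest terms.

940/107

Total count: 6 + 9 + 2 + 11 + 8 + 20 + 7 + 17 + 1 + 3 = 84.
Total exposure: 7 + 5 + 3.5 + 4 + 2.5 + 6.5 + 7 + 5.5 + 1.5 + 4 = 46.5 months.
Conjugate update: add total count to the shape and total exposure to the rate, giving Gamma(94, 107/2).
Predictive mean over a 5-month window = T·E[λ|data] = 5·94/(107/2) = 940/107.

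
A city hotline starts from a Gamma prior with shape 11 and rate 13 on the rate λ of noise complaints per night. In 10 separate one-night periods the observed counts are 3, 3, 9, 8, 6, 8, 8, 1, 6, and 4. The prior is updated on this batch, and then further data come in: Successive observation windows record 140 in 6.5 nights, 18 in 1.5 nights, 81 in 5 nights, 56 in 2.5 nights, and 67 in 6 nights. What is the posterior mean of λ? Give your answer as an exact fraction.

Total count: 3 + 3 + 9 + 8 + 6 + 8 + 8 + 1 + 6 + 4 = 56.
Total exposure: 10 nights.
After the first batch: Gamma(11 + 56, 13 + 10) = Gamma(67, 23).
Total count: 140 + 18 + 81 + 56 + 67 = 362.
Total exposure: 6.5 + 1.5 + 5 + 2.5 + 6 = 21.5 nights.
After the second batch: Gamma(67 + 362, 23 + 21.5) = Gamma(429, 89/2).
Posterior mean = α'/β' = 429/(89/2) = 858/89.

858/89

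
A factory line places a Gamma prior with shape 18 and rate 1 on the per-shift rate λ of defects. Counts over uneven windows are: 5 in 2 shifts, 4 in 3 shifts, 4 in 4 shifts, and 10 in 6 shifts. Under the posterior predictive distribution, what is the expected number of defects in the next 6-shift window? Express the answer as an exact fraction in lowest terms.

123/8

Total count: 5 + 4 + 4 + 10 = 23.
Total exposure: 2 + 3 + 4 + 6 = 15 shifts.
Conjugate update: add total count to the shape and total exposure to the rate, giving Gamma(41, 16).
Predictive mean over a 6-shift window = T·E[λ|data] = 6·41/16 = 123/8.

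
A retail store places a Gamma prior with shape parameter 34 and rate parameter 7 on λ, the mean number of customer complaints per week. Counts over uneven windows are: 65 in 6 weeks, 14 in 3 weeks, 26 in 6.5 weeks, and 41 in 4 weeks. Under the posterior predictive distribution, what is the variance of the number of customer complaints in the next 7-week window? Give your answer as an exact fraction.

168840/2809

Total count: 65 + 14 + 26 + 41 = 146.
Total exposure: 6 + 3 + 6.5 + 4 = 19.5 weeks.
By Gamma–Poisson conjugacy, the posterior is Gamma(α + Σx, β + Σt) = Gamma(34 + 146, 7 + 19.5) = Gamma(180, 53/2).
The posterior predictive for a window of length T is Negative Binomial with variance T·α'·(β'+T)/β'² = 7·180·(67/2)/(2809/4) = 168840/2809.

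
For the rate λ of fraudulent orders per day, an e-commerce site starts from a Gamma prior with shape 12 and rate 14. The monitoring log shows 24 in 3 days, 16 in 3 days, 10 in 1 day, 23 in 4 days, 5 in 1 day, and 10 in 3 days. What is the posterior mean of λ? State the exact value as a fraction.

Total count: 24 + 16 + 10 + 23 + 5 + 10 = 88.
Total exposure: 3 + 3 + 1 + 4 + 1 + 3 = 15 days.
Posterior: α' = 12 + 88 = 100, β' = 14 + 15 = 29.
Posterior mean = α'/β' = 100/29.

100/29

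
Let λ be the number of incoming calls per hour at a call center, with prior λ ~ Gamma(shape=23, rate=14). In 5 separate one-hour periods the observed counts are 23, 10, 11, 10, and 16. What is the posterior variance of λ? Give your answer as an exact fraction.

Total count: 23 + 10 + 11 + 10 + 16 = 70.
Total exposure: 5 hours.
Posterior: α' = 23 + 70 = 93, β' = 14 + 5 = 19.
Posterior variance = α'/β'² = 93/361.

93/361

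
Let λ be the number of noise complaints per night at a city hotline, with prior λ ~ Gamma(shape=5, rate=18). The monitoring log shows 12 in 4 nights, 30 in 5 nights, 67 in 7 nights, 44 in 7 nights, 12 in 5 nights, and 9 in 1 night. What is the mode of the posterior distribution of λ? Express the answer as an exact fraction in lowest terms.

178/47

Total count: 12 + 30 + 67 + 44 + 12 + 9 = 174.
Total exposure: 4 + 5 + 7 + 7 + 5 + 1 = 29 nights.
Conjugate update: add total count to the shape and total exposure to the rate, giving Gamma(179, 47).
Posterior mode = (α'−1)/β' = 178/47.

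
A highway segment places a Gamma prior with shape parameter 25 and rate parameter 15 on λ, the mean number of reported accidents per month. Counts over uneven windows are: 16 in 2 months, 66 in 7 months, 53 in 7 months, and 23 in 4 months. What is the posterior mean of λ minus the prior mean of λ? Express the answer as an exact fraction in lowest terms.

374/105

Total count: 16 + 66 + 53 + 23 = 158.
Total exposure: 2 + 7 + 7 + 4 = 20 months.
Conjugate update: add total count to the shape and total exposure to the rate, giving Gamma(183, 35).
Posterior mean = 183/35 = 183/35; prior mean = 25/15 = 5/3. Difference = 183/35 − 5/3 = 374/105.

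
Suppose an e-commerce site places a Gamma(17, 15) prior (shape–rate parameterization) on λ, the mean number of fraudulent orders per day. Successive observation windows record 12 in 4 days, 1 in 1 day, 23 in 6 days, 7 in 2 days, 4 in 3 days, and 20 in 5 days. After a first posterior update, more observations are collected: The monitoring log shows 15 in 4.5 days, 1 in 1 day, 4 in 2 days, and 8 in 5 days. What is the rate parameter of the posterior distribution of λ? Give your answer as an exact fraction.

97/2

Total count: 12 + 1 + 23 + 7 + 4 + 20 = 67.
Total exposure: 4 + 1 + 6 + 2 + 3 + 5 = 21 days.
After the first batch: Gamma(17 + 67, 15 + 21) = Gamma(84, 36).
Total count: 15 + 1 + 4 + 8 = 28.
Total exposure: 4.5 + 1 + 2 + 5 = 12.5 days.
After the second batch: Gamma(84 + 28, 36 + 12.5) = Gamma(112, 97/2).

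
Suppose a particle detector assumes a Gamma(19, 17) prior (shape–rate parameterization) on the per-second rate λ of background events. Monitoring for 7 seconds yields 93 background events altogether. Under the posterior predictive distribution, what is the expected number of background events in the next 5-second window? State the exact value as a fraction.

Total count 93 over total exposure 7 seconds.
Conjugate update: add total count to the shape and total exposure to the rate, giving Gamma(112, 24).
Predictive mean over a 5-second window = T·E[λ|data] = 5·112/24 = 70/3.

70/3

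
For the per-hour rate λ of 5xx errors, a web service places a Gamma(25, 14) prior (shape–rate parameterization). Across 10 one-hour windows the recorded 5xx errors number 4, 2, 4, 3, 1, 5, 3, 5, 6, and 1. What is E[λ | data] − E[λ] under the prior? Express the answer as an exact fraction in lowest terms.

113/168

Total count: 4 + 2 + 4 + 3 + 1 + 5 + 3 + 5 + 6 + 1 = 34.
Total exposure: 10 hours.
By Gamma–Poisson conjugacy, the posterior is Gamma(α + Σx, β + Σt) = Gamma(25 + 34, 14 + 10) = Gamma(59, 24).
Posterior mean = 59/24 = 59/24; prior mean = 25/14 = 25/14. Difference = 59/24 − 25/14 = 113/168.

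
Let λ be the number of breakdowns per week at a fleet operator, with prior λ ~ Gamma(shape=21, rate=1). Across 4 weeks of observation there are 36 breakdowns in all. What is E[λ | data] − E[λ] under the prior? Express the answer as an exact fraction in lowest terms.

-48/5

Total count 36 over total exposure 4 weeks.
Gamma(α, β) with Poisson data over total exposure Σt gives posterior Gamma(α+Σx, β+Σt) = Gamma(57, 5).
Posterior mean = 57/5 = 57/5; prior mean = 21/1 = 21. Difference = 57/5 − 21 = -48/5.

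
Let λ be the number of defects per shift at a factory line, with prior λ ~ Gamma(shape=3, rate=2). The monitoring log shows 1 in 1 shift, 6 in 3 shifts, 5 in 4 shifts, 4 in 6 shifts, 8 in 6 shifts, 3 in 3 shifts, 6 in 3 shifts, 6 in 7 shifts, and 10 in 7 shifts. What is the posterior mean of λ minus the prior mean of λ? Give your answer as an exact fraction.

Total count: 1 + 6 + 5 + 4 + 8 + 3 + 6 + 6 + 10 = 49.
Total exposure: 1 + 3 + 4 + 6 + 6 + 3 + 3 + 7 + 7 = 40 shifts.
Conjugate update: add total count to the shape and total exposure to the rate, giving Gamma(52, 42).
Posterior mean = 52/42 = 26/21; prior mean = 3/2 = 3/2. Difference = 26/21 − 3/2 = -11/42.

-11/42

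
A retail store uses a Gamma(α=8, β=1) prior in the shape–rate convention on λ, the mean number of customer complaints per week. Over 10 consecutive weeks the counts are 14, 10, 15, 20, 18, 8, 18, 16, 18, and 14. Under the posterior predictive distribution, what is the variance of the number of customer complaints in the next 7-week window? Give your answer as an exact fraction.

20034/121

Total count: 14 + 10 + 15 + 20 + 18 + 8 + 18 + 16 + 18 + 14 = 151.
Total exposure: 10 weeks.
By Gamma–Poisson conjugacy, the posterior is Gamma(α + Σx, β + Σt) = Gamma(8 + 151, 1 + 10) = Gamma(159, 11).
The posterior predictive for a window of length T is Negative Binomial with variance T·α'·(β'+T)/β'² = 7·159·18/121 = 20034/121.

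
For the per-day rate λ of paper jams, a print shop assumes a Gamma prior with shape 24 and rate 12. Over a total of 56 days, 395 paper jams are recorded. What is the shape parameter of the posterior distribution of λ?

Total count 395 over total exposure 56 days.
The Gamma prior is conjugate for the Poisson rate, so λ | data ~ Gamma(24+395, 12+56) = Gamma(419, 68).

419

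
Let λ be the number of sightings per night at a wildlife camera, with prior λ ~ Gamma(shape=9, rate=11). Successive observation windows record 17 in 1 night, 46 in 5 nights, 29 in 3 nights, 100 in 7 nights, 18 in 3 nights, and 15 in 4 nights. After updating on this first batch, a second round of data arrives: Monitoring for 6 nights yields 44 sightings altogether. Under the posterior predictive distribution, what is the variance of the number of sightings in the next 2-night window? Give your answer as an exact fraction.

2919/200

Total count: 17 + 46 + 29 + 100 + 18 + 15 = 225.
Total exposure: 1 + 5 + 3 + 7 + 3 + 4 = 23 nights.
After the first batch: Gamma(9 + 225, 11 + 23) = Gamma(234, 34).
Total count 44 over total exposure 6 nights.
After the second batch: Gamma(234 + 44, 34 + 6) = Gamma(278, 40).
The posterior predictive for a window of length T is Negative Binomial with variance T·α'·(β'+T)/β'² = 2·278·42/1600 = 2919/200.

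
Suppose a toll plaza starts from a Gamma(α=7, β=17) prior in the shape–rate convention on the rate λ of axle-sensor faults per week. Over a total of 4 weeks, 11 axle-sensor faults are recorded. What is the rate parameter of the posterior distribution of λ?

21

Total count 11 over total exposure 4 weeks.
The Gamma prior is conjugate for the Poisson rate, so λ | data ~ Gamma(7+11, 17+4) = Gamma(18, 21).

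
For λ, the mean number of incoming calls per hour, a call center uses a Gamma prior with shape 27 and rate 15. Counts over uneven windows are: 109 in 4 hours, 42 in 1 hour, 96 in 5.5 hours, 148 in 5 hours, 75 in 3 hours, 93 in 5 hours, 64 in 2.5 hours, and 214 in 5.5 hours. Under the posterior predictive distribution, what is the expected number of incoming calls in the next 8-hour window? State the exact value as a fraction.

448/3

Total count: 109 + 42 + 96 + 148 + 75 + 93 + 64 + 214 = 841.
Total exposure: 4 + 1 + 5.5 + 5 + 3 + 5 + 2.5 + 5.5 = 31.5 hours.
Gamma(α, β) with Poisson data over total exposure Σt gives posterior Gamma(α+Σx, β+Σt) = Gamma(868, 93/2).
Predictive mean over an 8-hour window = T·E[λ|data] = 8·868/(93/2) = 448/3.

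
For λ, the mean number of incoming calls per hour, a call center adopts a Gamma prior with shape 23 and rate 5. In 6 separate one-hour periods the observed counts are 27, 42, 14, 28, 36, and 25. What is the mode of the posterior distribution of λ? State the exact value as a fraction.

Total count: 27 + 42 + 14 + 28 + 36 + 25 = 172.
Total exposure: 6 hours.
The Gamma prior is conjugate for the Poisson rate, so λ | data ~ Gamma(23+172, 5+6) = Gamma(195, 11).
Posterior mode = (α'−1)/β' = 194/11.

194/11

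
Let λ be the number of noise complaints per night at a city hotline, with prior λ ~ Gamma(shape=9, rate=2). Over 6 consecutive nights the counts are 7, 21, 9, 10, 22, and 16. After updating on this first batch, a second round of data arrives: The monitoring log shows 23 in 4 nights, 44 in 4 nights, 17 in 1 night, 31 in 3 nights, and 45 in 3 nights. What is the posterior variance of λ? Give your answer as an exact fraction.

Total count: 7 + 21 + 9 + 10 + 22 + 16 = 85.
Total exposure: 6 nights.
After the first batch: Gamma(9 + 85, 2 + 6) = Gamma(94, 8).
Total count: 23 + 44 + 17 + 31 + 45 = 160.
Total exposure: 4 + 4 + 1 + 3 + 3 = 15 nights.
After the second batch: Gamma(94 + 160, 8 + 15) = Gamma(254, 23).
Posterior variance = α'/β'² = 254/529.

254/529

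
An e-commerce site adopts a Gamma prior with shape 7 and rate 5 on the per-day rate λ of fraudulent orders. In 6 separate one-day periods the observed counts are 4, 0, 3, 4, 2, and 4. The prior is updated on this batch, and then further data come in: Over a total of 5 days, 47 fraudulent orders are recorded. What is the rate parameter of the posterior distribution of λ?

Total count: 4 + 0 + 3 + 4 + 2 + 4 = 17.
Total exposure: 6 days.
After the first batch: Gamma(7 + 17, 5 + 6) = Gamma(24, 11).
Total count 47 over total exposure 5 days.
After the second batch: Gamma(24 + 47, 11 + 5) = Gamma(71, 16).

16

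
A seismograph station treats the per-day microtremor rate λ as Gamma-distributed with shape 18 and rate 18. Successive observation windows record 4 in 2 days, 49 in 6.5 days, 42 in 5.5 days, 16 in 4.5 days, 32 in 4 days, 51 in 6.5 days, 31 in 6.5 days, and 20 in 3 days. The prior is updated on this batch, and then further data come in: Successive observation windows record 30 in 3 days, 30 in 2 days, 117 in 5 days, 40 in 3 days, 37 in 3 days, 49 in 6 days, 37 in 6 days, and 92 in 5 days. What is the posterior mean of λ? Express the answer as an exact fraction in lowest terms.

1390/179

Total count: 4 + 49 + 42 + 16 + 32 + 51 + 31 + 20 = 245.
Total exposure: 2 + 6.5 + 5.5 + 4.5 + 4 + 6.5 + 6.5 + 3 = 38.5 days.
After the first batch: Gamma(18 + 245, 18 + 38.5) = Gamma(263, 113/2).
Total count: 30 + 30 + 117 + 40 + 37 + 49 + 37 + 92 = 432.
Total exposure: 3 + 2 + 5 + 3 + 3 + 6 + 6 + 5 = 33 days.
After the second batch: Gamma(263 + 432, 113/2 + 33) = Gamma(695, 179/2).
Posterior mean = α'/β' = 695/(179/2) = 1390/179.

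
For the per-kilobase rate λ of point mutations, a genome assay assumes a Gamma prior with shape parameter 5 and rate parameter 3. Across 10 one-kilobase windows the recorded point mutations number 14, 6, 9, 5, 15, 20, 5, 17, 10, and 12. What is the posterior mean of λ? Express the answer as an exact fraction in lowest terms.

118/13

Total count: 14 + 6 + 9 + 5 + 15 + 20 + 5 + 17 + 10 + 12 = 113.
Total exposure: 10 kilobases.
Posterior: α' = 5 + 113 = 118, β' = 3 + 10 = 13.
Posterior mean = α'/β' = 118/13.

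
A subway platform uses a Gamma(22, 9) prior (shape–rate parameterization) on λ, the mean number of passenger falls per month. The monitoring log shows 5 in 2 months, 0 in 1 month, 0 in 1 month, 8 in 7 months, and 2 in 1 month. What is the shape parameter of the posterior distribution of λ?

Total count: 5 + 0 + 0 + 8 + 2 = 15.
Total exposure: 2 + 1 + 1 + 7 + 1 = 12 months.
The Gamma prior is conjugate for the Poisson rate, so λ | data ~ Gamma(22+15, 9+12) = Gamma(37, 21).

37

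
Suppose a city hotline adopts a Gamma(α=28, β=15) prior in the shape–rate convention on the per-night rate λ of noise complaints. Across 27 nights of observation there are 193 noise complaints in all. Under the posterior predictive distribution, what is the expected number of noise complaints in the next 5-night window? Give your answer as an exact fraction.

Total count 193 over total exposure 27 nights.
Gamma(α, β) with Poisson data over total exposure Σt gives posterior Gamma(α+Σx, β+Σt) = Gamma(221, 42).
Predictive mean over a 5-night window = T·E[λ|data] = 5·221/42 = 1105/42.

1105/42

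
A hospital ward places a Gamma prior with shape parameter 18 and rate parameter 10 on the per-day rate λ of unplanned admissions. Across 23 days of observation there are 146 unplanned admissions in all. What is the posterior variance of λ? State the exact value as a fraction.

Total count 146 over total exposure 23 days.
Gamma(α, β) with Poisson data over total exposure Σt gives posterior Gamma(α+Σx, β+Σt) = Gamma(164, 33).
Posterior variance = α'/β'² = 164/1089.

164/1089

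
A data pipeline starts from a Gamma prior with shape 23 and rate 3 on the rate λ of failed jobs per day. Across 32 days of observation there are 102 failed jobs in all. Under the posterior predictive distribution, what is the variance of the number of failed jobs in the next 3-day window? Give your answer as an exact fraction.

570/49

Total count 102 over total exposure 32 days.
Posterior: α' = 23 + 102 = 125, β' = 3 + 32 = 35.
The posterior predictive for a window of length T is Negative Binomial with variance T·α'·(β'+T)/β'² = 3·125·38/1225 = 570/49.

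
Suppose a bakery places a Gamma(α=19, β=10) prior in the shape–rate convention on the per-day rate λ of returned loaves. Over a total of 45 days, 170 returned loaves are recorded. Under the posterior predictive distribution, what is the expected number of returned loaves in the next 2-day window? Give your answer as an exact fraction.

Total count 170 over total exposure 45 days.
The Gamma prior is conjugate for the Poisson rate, so λ | data ~ Gamma(19+170, 10+45) = Gamma(189, 55).
Predictive mean over a 2-day window = T·E[λ|data] = 2·189/55 = 378/55.

378/55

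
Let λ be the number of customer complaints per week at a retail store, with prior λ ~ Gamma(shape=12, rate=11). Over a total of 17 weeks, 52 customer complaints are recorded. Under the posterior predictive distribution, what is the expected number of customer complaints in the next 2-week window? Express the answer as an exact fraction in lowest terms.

32/7

Total count 52 over total exposure 17 weeks.
By Gamma–Poisson conjugacy, the posterior is Gamma(α + Σx, β + Σt) = Gamma(12 + 52, 11 + 17) = Gamma(64, 28).
Predictive mean over a 2-week window = T·E[λ|data] = 2·64/28 = 32/7.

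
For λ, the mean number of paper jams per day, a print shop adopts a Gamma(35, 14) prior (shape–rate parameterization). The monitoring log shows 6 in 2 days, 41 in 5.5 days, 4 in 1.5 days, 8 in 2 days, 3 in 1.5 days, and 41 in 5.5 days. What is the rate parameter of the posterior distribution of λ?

32

Total count: 6 + 41 + 4 + 8 + 3 + 41 = 103.
Total exposure: 2 + 5.5 + 1.5 + 2 + 1.5 + 5.5 = 18 days.
Conjugate update: add total count to the shape and total exposure to the rate, giving Gamma(138, 32).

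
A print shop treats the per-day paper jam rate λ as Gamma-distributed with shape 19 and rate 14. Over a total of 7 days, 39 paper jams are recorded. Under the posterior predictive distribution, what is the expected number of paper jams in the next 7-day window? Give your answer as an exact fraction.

58/3

Total count 39 over total exposure 7 days.
The Gamma prior is conjugate for the Poisson rate, so λ | data ~ Gamma(19+39, 14+7) = Gamma(58, 21).
Predictive mean over a 7-day window = T·E[λ|data] = 7·58/21 = 58/3.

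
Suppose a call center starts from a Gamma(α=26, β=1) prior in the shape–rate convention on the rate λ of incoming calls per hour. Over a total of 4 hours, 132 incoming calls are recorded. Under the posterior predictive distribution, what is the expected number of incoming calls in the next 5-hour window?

158

Total count 132 over total exposure 4 hours.
Posterior: α' = 26 + 132 = 158, β' = 1 + 4 = 5.
Predictive mean over a 5-hour window = T·E[λ|data] = 5·158/5 = 158.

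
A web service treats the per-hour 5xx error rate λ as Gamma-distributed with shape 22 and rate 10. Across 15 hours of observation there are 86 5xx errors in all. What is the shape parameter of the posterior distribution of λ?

108

Total count 86 over total exposure 15 hours.
Conjugate update: add total count to the shape and total exposure to the rate, giving Gamma(108, 25).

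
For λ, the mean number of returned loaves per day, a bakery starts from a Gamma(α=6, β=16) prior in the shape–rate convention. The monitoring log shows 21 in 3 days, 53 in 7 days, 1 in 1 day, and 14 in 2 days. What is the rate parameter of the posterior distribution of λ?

Total count: 21 + 53 + 1 + 14 = 89.
Total exposure: 3 + 7 + 1 + 2 = 13 days.
Conjugate update: add total count to the shape and total exposure to the rate, giving Gamma(95, 29).

29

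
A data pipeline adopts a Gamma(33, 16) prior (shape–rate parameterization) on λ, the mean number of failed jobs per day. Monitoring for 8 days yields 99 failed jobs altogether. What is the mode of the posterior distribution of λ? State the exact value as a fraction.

131/24

Total count 99 over total exposure 8 days.
Conjugate update: add total count to the shape and total exposure to the rate, giving Gamma(132, 24).
Posterior mode = (α'−1)/β' = 131/24.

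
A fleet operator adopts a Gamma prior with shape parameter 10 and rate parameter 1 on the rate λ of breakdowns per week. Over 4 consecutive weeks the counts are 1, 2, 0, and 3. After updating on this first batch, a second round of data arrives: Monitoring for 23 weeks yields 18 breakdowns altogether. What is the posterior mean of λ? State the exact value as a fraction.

17/14

Total count: 1 + 2 + 0 + 3 = 6.
Total exposure: 4 weeks.
After the first batch: Gamma(10 + 6, 1 + 4) = Gamma(16, 5).
Total count 18 over total exposure 23 weeks.
After the second batch: Gamma(16 + 18, 5 + 23) = Gamma(34, 28).
Posterior mean = α'/β' = 34/28 = 17/14.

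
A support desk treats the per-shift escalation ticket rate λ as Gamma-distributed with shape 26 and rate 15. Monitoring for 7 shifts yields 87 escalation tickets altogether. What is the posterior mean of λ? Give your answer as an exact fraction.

Total count 87 over total exposure 7 shifts.
By Gamma–Poisson conjugacy, the posterior is Gamma(α + Σx, β + Σt) = Gamma(26 + 87, 15 + 7) = Gamma(113, 22).
Posterior mean = α'/β' = 113/22.

113/22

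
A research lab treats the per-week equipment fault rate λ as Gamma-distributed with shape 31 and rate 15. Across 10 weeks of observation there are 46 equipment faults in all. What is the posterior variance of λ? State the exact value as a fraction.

Total count 46 over total exposure 10 weeks.
Gamma(α, β) with Poisson data over total exposure Σt gives posterior Gamma(α+Σx, β+Σt) = Gamma(77, 25).
Posterior variance = α'/β'² = 77/625.

77/625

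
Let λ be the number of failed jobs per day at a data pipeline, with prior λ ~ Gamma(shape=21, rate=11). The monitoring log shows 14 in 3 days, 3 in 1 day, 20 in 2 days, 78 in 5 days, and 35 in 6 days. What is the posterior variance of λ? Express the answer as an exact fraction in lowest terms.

171/784

Total count: 14 + 3 + 20 + 78 + 35 = 150.
Total exposure: 3 + 1 + 2 + 5 + 6 = 17 days.
Posterior: α' = 21 + 150 = 171, β' = 11 + 17 = 28.
Posterior variance = α'/β'² = 171/784.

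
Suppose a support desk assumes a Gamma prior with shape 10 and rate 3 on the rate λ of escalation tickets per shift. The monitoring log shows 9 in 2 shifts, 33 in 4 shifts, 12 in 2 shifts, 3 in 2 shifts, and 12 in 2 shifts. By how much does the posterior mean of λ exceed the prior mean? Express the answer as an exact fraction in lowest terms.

29/15

Total count: 9 + 33 + 12 + 3 + 12 = 69.
Total exposure: 2 + 4 + 2 + 2 + 2 = 12 shifts.
Gamma(α, β) with Poisson data over total exposure Σt gives posterior Gamma(α+Σx, β+Σt) = Gamma(79, 15).
Posterior mean = 79/15 = 79/15; prior mean = 10/3 = 10/3. Difference = 79/15 − 10/3 = 29/15.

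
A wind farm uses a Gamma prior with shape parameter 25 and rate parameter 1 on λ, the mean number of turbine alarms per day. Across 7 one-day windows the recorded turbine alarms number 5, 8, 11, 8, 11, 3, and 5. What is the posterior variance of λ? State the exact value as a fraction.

Total count: 5 + 8 + 11 + 8 + 11 + 3 + 5 = 51.
Total exposure: 7 days.
The Gamma prior is conjugate for the Poisson rate, so λ | data ~ Gamma(25+51, 1+7) = Gamma(76, 8).
Posterior variance = α'/β'² = 76/64 = 19/16.

19/16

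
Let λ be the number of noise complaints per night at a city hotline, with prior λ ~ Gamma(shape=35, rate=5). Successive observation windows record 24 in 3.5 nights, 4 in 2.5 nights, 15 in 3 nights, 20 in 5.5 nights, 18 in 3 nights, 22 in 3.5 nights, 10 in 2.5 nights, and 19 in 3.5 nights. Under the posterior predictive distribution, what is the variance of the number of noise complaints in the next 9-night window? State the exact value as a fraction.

61623/1024

Total count: 24 + 4 + 15 + 20 + 18 + 22 + 10 + 19 = 132.
Total exposure: 3.5 + 2.5 + 3 + 5.5 + 3 + 3.5 + 2.5 + 3.5 = 27 nights.
Conjugate update: add total count to the shape and total exposure to the rate, giving Gamma(167, 32).
The posterior predictive for a window of length T is Negative Binomial with variance T·α'·(β'+T)/β'² = 9·167·41/1024 = 61623/1024.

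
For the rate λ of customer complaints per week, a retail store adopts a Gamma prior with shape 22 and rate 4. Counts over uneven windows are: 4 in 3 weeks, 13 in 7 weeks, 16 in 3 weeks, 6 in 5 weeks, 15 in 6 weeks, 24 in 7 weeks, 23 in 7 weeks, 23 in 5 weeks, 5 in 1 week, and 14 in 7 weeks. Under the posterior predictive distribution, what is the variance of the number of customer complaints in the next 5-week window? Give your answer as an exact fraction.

180/11

Total count: 4 + 13 + 16 + 6 + 15 + 24 + 23 + 23 + 5 + 14 = 143.
Total exposure: 3 + 7 + 3 + 5 + 6 + 7 + 7 + 5 + 1 + 7 = 51 weeks.
Conjugate update: add total count to the shape and total exposure to the rate, giving Gamma(165, 55).
The posterior predictive for a window of length T is Negative Binomial with variance T·α'·(β'+T)/β'² = 5·165·60/3025 = 180/11.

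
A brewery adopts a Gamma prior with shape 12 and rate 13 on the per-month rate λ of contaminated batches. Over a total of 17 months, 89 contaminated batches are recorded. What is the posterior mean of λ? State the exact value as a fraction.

Total count 89 over total exposure 17 months.
Conjugate update: add total count to the shape and total exposure to the rate, giving Gamma(101, 30).
Posterior mean = α'/β' = 101/30.

101/30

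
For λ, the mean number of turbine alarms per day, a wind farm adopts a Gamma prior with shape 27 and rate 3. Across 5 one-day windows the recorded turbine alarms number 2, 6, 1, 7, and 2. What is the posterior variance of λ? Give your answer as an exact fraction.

Total count: 2 + 6 + 1 + 7 + 2 = 18.
Total exposure: 5 days.
Gamma(α, β) with Poisson data over total exposure Σt gives posterior Gamma(α+Σx, β+Σt) = Gamma(45, 8).
Posterior variance = α'/β'² = 45/64.

45/64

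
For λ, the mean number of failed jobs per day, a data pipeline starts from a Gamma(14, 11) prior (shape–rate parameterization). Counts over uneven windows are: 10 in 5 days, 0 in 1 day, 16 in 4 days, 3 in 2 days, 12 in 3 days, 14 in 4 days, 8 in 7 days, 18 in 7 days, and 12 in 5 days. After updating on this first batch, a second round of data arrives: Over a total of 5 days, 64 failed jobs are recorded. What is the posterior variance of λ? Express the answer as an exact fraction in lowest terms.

Total count: 10 + 0 + 16 + 3 + 12 + 14 + 8 + 18 + 12 = 93.
Total exposure: 5 + 1 + 4 + 2 + 3 + 4 + 7 + 7 + 5 = 38 days.
After the first batch: Gamma(14 + 93, 11 + 38) = Gamma(107, 49).
Total count 64 over total exposure 5 days.
After the second batch: Gamma(107 + 64, 49 + 5) = Gamma(171, 54).
Posterior variance = α'/β'² = 171/2916 = 19/324.

19/324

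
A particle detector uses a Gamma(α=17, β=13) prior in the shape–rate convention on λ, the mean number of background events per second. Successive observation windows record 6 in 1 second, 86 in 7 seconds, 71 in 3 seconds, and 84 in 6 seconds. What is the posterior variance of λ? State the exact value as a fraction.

22/75

Total count: 6 + 86 + 71 + 84 = 247.
Total exposure: 1 + 7 + 3 + 6 = 17 seconds.
Conjugate update: add total count to the shape and total exposure to the rate, giving Gamma(264, 30).
Posterior variance = α'/β'² = 264/900 = 22/75.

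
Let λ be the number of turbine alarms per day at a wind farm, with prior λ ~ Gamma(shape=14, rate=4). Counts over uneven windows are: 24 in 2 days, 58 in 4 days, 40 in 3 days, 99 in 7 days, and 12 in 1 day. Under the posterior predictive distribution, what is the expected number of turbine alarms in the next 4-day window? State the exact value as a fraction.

Total count: 24 + 58 + 40 + 99 + 12 = 233.
Total exposure: 2 + 4 + 3 + 7 + 1 = 17 days.
The Gamma prior is conjugate for the Poisson rate, so λ | data ~ Gamma(14+233, 4+17) = Gamma(247, 21).
Predictive mean over a 4-day window = T·E[λ|data] = 4·247/21 = 988/21.

988/21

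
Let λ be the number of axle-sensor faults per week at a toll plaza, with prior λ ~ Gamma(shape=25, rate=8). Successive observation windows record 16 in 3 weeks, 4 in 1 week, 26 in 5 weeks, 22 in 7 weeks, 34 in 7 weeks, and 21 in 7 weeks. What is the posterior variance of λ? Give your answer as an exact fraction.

37/361

Total count: 16 + 4 + 26 + 22 + 34 + 21 = 123.
Total exposure: 3 + 1 + 5 + 7 + 7 + 7 = 30 weeks.
The Gamma prior is conjugate for the Poisson rate, so λ | data ~ Gamma(25+123, 8+30) = Gamma(148, 38).
Posterior variance = α'/β'² = 148/1444 = 37/361.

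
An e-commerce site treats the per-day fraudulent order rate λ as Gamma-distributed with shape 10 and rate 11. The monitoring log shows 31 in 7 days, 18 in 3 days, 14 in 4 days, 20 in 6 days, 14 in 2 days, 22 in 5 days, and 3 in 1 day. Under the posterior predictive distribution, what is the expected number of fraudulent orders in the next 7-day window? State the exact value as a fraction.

Total count: 31 + 18 + 14 + 20 + 14 + 22 + 3 = 122.
Total exposure: 7 + 3 + 4 + 6 + 2 + 5 + 1 = 28 days.
Posterior: α' = 10 + 122 = 132, β' = 11 + 28 = 39.
Predictive mean over a 7-day window = T·E[λ|data] = 7·132/39 = 308/13.

308/13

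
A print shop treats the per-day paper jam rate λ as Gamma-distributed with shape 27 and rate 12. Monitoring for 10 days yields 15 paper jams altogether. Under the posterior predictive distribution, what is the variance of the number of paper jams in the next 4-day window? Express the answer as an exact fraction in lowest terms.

Total count 15 over total exposure 10 days.
Gamma(α, β) with Poisson data over total exposure Σt gives posterior Gamma(α+Σx, β+Σt) = Gamma(42, 22).
The posterior predictive for a window of length T is Negative Binomial with variance T·α'·(β'+T)/β'² = 4·42·26/484 = 1092/121.

1092/121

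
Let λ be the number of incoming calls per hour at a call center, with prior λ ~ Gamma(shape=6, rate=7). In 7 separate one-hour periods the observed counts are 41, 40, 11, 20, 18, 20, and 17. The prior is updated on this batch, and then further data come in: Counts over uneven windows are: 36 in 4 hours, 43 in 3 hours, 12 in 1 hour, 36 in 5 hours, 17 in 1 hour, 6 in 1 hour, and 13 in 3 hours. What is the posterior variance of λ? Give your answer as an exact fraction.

21/64

Total count: 41 + 40 + 11 + 20 + 18 + 20 + 17 = 167.
Total exposure: 7 hours.
After the first batch: Gamma(6 + 167, 7 + 7) = Gamma(173, 14).
Total count: 36 + 43 + 12 + 36 + 17 + 6 + 13 = 163.
Total exposure: 4 + 3 + 1 + 5 + 1 + 1 + 3 = 18 hours.
After the second batch: Gamma(173 + 163, 14 + 18) = Gamma(336, 32).
Posterior variance = α'/β'² = 336/1024 = 21/64.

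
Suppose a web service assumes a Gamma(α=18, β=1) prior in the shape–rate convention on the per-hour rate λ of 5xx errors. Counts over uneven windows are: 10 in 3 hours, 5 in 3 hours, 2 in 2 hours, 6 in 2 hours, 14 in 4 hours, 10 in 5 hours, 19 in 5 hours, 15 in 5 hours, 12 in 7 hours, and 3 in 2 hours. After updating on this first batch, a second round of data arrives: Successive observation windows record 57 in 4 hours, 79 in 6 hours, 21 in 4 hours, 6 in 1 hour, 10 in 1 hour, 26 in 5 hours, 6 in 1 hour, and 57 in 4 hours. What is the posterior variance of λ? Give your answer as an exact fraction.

Total count: 10 + 5 + 2 + 6 + 14 + 10 + 19 + 15 + 12 + 3 = 96.
Total exposure: 3 + 3 + 2 + 2 + 4 + 5 + 5 + 5 + 7 + 2 = 38 hours.
After the first batch: Gamma(18 + 96, 1 + 38) = Gamma(114, 39).
Total count: 57 + 79 + 21 + 6 + 10 + 26 + 6 + 57 = 262.
Total exposure: 4 + 6 + 4 + 1 + 1 + 5 + 1 + 4 = 26 hours.
After the second batch: Gamma(114 + 262, 39 + 26) = Gamma(376, 65).
Posterior variance = α'/β'² = 376/4225.

376/4225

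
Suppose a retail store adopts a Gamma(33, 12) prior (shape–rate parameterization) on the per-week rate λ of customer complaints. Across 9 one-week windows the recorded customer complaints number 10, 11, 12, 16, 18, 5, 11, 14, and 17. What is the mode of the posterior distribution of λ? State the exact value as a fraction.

146/21

Total count: 10 + 11 + 12 + 16 + 18 + 5 + 11 + 14 + 17 = 114.
Total exposure: 9 weeks.
The Gamma prior is conjugate for the Poisson rate, so λ | data ~ Gamma(33+114, 12+9) = Gamma(147, 21).
Posterior mode = (α'−1)/β' = 146/21.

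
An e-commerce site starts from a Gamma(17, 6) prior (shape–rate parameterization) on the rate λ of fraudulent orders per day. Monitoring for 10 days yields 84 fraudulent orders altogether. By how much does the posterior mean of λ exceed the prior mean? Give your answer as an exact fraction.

167/48

Total count 84 over total exposure 10 days.
The Gamma prior is conjugate for the Poisson rate, so λ | data ~ Gamma(17+84, 6+10) = Gamma(101, 16).
Posterior mean = 101/16 = 101/16; prior mean = 17/6 = 17/6. Difference = 101/16 − 17/6 = 167/48.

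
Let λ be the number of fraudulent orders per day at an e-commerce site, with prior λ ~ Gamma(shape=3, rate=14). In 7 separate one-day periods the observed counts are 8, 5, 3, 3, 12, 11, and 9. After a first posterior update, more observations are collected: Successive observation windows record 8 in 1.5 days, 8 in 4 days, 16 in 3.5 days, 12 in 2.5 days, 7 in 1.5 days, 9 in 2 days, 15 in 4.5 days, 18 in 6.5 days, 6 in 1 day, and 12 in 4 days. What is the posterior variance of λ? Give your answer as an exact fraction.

165/2704

Total count: 8 + 5 + 3 + 3 + 12 + 11 + 9 = 51.
Total exposure: 7 days.
After the first batch: Gamma(3 + 51, 14 + 7) = Gamma(54, 21).
Total count: 8 + 8 + 16 + 12 + 7 + 9 + 15 + 18 + 6 + 12 = 111.
Total exposure: 1.5 + 4 + 3.5 + 2.5 + 1.5 + 2 + 4.5 + 6.5 + 1 + 4 = 31 days.
After the second batch: Gamma(54 + 111, 21 + 31) = Gamma(165, 52).
Posterior variance = α'/β'² = 165/2704.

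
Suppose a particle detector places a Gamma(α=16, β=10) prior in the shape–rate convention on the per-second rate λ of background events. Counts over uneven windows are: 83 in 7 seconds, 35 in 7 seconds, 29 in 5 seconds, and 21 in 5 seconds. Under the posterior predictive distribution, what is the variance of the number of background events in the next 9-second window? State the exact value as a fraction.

17802/289

Total count: 83 + 35 + 29 + 21 = 168.
Total exposure: 7 + 7 + 5 + 5 = 24 seconds.
The Gamma prior is conjugate for the Poisson rate, so λ | data ~ Gamma(16+168, 10+24) = Gamma(184, 34).
The posterior predictive for a window of length T is Negative Binomial with variance T·α'·(β'+T)/β'² = 9·184·43/1156 = 17802/289.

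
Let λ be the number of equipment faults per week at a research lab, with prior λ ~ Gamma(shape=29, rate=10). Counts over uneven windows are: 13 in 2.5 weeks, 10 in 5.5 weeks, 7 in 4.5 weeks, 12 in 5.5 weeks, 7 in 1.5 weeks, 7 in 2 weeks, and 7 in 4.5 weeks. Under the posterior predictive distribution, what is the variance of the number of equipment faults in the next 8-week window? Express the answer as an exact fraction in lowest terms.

Total count: 13 + 10 + 7 + 12 + 7 + 7 + 7 = 63.
Total exposure: 2.5 + 5.5 + 4.5 + 5.5 + 1.5 + 2 + 4.5 = 26 weeks.
By Gamma–Poisson conjugacy, the posterior is Gamma(α + Σx, β + Σt) = Gamma(29 + 63, 10 + 26) = Gamma(92, 36).
The posterior predictive for a window of length T is Negative Binomial with variance T·α'·(β'+T)/β'² = 8·92·44/1296 = 2024/81.

2024/81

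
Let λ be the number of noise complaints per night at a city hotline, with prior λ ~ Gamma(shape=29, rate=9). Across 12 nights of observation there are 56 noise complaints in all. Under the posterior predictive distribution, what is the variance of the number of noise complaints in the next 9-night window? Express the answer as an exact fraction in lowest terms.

2550/49

Total count 56 over total exposure 12 nights.
Gamma(α, β) with Poisson data over total exposure Σt gives posterior Gamma(α+Σx, β+Σt) = Gamma(85, 21).
The posterior predictive for a window of length T is Negative Binomial with variance T·α'·(β'+T)/β'² = 9·85·30/441 = 2550/49.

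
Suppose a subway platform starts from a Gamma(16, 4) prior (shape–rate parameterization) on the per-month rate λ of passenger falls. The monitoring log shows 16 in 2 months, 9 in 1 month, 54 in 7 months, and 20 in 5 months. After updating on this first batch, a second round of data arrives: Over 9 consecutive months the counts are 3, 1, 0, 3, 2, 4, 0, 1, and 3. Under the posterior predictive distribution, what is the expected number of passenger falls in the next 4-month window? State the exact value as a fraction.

132/7

Total count: 16 + 9 + 54 + 20 = 99.
Total exposure: 2 + 1 + 7 + 5 = 15 months.
After the first batch: Gamma(16 + 99, 4 + 15) = Gamma(115, 19).
Total count: 3 + 1 + 0 + 3 + 2 + 4 + 0 + 1 + 3 = 17.
Total exposure: 9 months.
After the second batch: Gamma(115 + 17, 19 + 9) = Gamma(132, 28).
Predictive mean over a 4-month window = T·E[λ|data] = 4·132/28 = 132/7.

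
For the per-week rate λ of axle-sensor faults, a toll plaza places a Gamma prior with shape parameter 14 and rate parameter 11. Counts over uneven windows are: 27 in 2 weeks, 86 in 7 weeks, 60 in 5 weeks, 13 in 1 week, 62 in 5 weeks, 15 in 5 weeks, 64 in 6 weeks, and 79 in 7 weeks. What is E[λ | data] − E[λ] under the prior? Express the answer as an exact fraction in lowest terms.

562/77

Total count: 27 + 86 + 60 + 13 + 62 + 15 + 64 + 79 = 406.
Total exposure: 2 + 7 + 5 + 1 + 5 + 5 + 6 + 7 = 38 weeks.
Gamma(α, β) with Poisson data over total exposure Σt gives posterior Gamma(α+Σx, β+Σt) = Gamma(420, 49).
Posterior mean = 420/49 = 60/7; prior mean = 14/11 = 14/11. Difference = 60/7 − 14/11 = 562/77.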